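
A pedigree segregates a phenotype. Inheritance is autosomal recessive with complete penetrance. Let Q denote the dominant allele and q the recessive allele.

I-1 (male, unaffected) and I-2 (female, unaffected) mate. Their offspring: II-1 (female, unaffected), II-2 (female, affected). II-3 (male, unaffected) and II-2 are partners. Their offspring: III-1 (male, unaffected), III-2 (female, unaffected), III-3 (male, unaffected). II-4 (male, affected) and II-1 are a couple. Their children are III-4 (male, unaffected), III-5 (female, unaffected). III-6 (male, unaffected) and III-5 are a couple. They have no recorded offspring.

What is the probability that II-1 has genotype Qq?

I-1 is unaffected so carries Q and passed q to II-2 (qq), so I-1 is Qq.
I-2 is unaffected so carries Q and passed q to II-2 (qq), so I-2 is Qq.
Their cross gives offspring ratios 1/4 QQ : 1/2 Qq : 1/4 qq. Conditioning on II-1 being unaffected, P(Qq) = 1/2 / 3/4 = 2/3 before taking II-1's own offspring into account.
II-4 is affected, so II-4 is qq.
Now use II-1's offspring. Probability of each recorded status — unaffected son III-4: 1/2 if II-1 is Qq, 1 if QQ; unaffected daughter III-5: 1/2 if II-1 is Qq, 1 if QQ.
Bayes: P(Qq) = 2/3·1/4 / (2/3·1/4 + 1/3·1) = 1/3.

1/3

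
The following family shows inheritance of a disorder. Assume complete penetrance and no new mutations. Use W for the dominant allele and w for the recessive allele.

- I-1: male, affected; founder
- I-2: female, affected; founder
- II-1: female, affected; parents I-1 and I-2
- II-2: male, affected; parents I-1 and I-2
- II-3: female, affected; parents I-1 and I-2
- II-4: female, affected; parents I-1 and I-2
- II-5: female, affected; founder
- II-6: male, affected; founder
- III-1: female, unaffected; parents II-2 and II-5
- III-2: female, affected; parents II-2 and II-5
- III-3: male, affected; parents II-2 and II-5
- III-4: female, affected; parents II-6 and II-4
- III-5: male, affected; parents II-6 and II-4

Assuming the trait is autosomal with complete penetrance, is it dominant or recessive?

dominant

II-2 and II-5 are both affected yet have an unaffected child III-1. Under a recessive model two affected parents are homozygous and every child would be affected, so the trait cannot be recessive.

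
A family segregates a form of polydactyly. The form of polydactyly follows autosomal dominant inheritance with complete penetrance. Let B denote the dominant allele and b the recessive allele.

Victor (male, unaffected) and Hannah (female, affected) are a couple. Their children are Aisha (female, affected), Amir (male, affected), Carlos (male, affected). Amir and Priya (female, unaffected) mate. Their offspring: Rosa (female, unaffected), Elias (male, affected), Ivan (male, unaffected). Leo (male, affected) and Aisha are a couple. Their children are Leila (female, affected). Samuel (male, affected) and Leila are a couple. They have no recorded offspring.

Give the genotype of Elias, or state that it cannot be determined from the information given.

Bb

From phenotype alone, Elias is BB or Bb.
Elias is affected so carries B and received b from Priya (bb), so Elias is Bb.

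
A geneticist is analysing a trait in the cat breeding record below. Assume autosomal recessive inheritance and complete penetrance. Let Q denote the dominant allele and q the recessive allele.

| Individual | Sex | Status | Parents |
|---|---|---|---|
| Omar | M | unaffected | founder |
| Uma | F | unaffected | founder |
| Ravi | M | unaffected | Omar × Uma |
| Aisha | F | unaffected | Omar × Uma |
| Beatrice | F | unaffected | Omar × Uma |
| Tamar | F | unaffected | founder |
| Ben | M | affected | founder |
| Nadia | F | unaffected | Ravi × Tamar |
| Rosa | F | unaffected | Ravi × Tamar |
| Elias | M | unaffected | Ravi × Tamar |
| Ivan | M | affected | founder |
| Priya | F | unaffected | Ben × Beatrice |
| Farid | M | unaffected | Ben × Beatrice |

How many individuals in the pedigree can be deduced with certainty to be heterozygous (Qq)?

2

Obligate heterozygotes: Priya is unaffected so carries Q and received q from Ben (qq), so Priya is Qq; Farid is unaffected so carries Q and received q from Ben (qq), so Farid is Qq.
Every other individual is either homozygous by phenotype or has at least one consistent homozygous assignment, so the count is 2.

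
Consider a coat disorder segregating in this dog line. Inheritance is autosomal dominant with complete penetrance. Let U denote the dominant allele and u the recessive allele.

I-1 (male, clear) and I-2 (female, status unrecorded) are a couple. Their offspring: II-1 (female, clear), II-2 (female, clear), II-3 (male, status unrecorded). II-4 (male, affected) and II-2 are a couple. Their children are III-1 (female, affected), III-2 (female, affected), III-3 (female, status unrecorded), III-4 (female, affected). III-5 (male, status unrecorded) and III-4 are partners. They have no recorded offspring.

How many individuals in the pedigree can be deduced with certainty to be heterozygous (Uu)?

Obligate heterozygotes: III-1 is affected so carries U and received u from II-2 (uu), so III-1 is Uu; III-2 is affected so carries U and received u from II-2 (uu), so III-2 is Uu; III-4 is affected so carries U and received u from II-2 (uu), so III-4 is Uu.
Every other individual is either homozygous by phenotype or has at least one consistent homozygous assignment, so the count is 3.

3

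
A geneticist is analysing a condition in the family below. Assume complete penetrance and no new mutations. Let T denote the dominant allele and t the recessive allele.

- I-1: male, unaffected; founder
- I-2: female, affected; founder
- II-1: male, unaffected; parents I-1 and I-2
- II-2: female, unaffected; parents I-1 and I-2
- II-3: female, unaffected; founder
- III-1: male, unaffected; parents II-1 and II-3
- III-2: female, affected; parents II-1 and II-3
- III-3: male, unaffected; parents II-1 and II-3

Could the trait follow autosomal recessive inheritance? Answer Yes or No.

A consistent assignment under autosomal recessive exists: I-1 TT, I-2 tt, II-1 Tt, II-2 Tt, II-3 Tt, III-1 TT, III-2 tt, III-3 TT.
In this assignment every recorded phenotype matches its genotype and every non-founder's genotype is obtainable from its parents' genotypes, so the pedigree is consistent.

Yes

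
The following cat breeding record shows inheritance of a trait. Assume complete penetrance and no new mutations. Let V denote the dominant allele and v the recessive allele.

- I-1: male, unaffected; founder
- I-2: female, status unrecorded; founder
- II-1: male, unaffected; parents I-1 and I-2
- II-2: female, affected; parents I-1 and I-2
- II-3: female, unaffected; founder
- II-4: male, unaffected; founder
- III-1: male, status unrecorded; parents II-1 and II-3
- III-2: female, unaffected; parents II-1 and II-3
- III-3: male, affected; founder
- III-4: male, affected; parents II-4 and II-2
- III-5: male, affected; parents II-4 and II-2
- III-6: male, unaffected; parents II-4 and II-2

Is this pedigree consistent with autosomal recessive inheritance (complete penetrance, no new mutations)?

A consistent assignment under autosomal recessive exists: I-1 Vv, I-2 Vv, II-1 VV, II-2 vv, II-3 VV, II-4 Vv, III-1 VV, III-2 VV, III-3 vv, III-4 vv, III-5 vv, III-6 Vv.
In this assignment every recorded phenotype matches its genotype and every non-founder's genotype is obtainable from its parents' genotypes, so the pedigree is consistent.

Yes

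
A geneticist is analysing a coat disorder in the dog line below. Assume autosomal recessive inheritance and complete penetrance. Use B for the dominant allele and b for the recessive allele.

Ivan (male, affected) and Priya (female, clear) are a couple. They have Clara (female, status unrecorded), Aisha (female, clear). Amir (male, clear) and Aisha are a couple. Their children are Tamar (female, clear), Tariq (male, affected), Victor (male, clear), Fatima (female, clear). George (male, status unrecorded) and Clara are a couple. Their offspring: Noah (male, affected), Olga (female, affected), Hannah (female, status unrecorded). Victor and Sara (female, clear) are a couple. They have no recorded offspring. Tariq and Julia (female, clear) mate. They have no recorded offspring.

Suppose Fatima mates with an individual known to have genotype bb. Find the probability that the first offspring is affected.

Amir is clear so carries B and passed b to Tariq (bb), so Amir is Bb.
Aisha is clear so carries B and received b from Ivan (bb), so Aisha is Bb.
Fatima is a clear offspring of Amir (Bb) × Aisha (Bb), whose cross gives 1/4 BB : 1/2 Bb : 1/4 bb; conditioning on being clear, Fatima is BB with probability 1/3, Bb with probability 2/3.
Summing over parental genotype combinations, P(offspring is affected) = 2/3·1/2 = 1/3.

1/3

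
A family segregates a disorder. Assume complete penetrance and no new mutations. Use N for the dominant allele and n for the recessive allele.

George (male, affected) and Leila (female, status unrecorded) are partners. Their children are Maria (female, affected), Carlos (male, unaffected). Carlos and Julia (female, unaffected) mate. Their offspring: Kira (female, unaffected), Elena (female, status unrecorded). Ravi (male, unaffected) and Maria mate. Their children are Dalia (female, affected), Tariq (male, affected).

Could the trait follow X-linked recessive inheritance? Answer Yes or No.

No

Under X-linked recessive, Dalia (affected, female) cannot arise from Ravi (unaffected) × Maria (affected).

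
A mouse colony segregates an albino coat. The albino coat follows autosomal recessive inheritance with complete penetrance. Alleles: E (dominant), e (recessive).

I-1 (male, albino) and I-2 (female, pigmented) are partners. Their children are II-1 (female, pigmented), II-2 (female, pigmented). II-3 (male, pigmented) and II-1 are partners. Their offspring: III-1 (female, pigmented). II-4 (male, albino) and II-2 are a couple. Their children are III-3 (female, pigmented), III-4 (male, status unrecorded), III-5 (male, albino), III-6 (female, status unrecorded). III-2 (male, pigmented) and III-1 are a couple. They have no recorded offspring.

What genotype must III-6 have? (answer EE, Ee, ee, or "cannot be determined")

III-6's phenotype is unrecorded, and no parent or child forces a single allele at both positions; consistent genotype assignments exist with III-6 as Ee or ee.

cannot be determined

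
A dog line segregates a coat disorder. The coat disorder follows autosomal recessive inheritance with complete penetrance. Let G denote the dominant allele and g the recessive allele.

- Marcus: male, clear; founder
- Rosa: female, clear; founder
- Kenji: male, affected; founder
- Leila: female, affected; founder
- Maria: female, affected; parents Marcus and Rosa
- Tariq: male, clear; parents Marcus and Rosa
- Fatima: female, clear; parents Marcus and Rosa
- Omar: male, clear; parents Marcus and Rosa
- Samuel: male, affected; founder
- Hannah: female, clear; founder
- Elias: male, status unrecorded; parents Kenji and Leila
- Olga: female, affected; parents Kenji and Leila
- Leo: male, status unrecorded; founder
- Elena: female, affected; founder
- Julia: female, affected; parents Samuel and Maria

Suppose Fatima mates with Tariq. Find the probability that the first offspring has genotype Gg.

Marcus is clear so carries G and passed g to Maria (gg), so Marcus is Gg.
Rosa is clear so carries G and passed g to Maria (gg), so Rosa is Gg.
Fatima is a clear offspring of Marcus (Gg) × Rosa (Gg), whose cross gives 1/4 GG : 1/2 Gg : 1/4 gg; conditioning on being clear, Fatima is GG with probability 1/3, Gg with probability 2/3.
Tariq is a clear offspring of Marcus (Gg) × Rosa (Gg), whose cross gives 1/4 GG : 1/2 Gg : 1/4 gg; conditioning on being clear, Tariq is GG with probability 1/3, Gg with probability 2/3.
Summing over parental genotype combinations, P(offspring has genotype Gg) = 2/9·1/2 + 2/9·1/2 + 4/9·1/2 = 4/9.

4/9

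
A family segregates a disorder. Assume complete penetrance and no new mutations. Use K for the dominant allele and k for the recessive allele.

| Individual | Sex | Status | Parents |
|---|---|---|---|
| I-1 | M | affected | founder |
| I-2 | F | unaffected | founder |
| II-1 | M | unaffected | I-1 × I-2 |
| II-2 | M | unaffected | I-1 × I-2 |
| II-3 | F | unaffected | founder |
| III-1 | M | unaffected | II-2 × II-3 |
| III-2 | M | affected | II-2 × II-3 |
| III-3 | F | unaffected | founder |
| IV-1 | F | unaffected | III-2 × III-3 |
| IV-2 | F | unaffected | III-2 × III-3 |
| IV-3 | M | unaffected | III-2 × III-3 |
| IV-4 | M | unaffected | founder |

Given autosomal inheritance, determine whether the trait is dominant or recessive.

recessive

II-2 and II-3 are both unaffected yet have an affected child III-2. Under dominance, an affected child requires at least one affected parent, so the trait cannot be dominant.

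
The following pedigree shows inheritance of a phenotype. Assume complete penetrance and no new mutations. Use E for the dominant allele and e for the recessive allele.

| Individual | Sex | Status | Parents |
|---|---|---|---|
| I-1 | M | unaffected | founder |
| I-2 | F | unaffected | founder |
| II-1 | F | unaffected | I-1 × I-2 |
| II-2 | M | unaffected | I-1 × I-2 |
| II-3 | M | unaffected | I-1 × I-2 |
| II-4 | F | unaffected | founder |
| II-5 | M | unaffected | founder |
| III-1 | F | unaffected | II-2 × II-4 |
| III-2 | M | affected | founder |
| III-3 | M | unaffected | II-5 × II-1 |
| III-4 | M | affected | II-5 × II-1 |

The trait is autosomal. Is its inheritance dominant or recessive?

II-5 and II-1 are both unaffected yet have an affected child III-4. Under dominance, an affected child requires at least one affected parent, so the trait cannot be dominant.

recessive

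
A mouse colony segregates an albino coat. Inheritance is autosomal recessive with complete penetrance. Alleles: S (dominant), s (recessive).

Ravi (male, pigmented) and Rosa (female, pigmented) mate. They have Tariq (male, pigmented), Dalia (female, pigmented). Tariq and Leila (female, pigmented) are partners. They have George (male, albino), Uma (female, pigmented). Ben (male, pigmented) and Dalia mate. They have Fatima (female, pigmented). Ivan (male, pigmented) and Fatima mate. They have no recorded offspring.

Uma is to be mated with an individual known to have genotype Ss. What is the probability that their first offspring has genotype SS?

Tariq is pigmented so carries S and passed s to George (ss), so Tariq is Ss.
Leila is pigmented so carries S and passed s to George (ss), so Leila is Ss.
Uma is a pigmented offspring of Tariq (Ss) × Leila (Ss), whose cross gives 1/4 SS : 1/2 Ss : 1/4 ss; conditioning on being pigmented, Uma is SS with probability 1/3, Ss with probability 2/3.
Summing over parental genotype combinations, P(offspring has genotype SS) = 1/3·1/2 + 2/3·1/4 = 1/3.

1/3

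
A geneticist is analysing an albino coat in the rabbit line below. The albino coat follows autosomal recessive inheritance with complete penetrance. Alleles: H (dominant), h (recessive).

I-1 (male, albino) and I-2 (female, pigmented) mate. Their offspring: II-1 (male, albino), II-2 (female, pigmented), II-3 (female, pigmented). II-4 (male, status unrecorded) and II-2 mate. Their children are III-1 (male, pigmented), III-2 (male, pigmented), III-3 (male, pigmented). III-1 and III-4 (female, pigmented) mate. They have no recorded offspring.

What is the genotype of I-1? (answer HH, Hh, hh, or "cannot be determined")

I-1 is albino, so I-1 is hh.

hh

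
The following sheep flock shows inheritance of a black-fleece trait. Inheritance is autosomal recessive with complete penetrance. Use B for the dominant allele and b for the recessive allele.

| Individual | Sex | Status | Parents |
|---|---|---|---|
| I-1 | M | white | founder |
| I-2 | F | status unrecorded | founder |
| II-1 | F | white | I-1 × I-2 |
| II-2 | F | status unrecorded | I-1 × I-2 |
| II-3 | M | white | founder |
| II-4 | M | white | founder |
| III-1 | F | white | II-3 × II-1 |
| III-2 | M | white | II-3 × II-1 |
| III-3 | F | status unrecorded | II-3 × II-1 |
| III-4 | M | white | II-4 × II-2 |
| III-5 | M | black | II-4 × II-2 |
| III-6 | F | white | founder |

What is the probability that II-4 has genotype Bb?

1

II-4 is white so carries B and passed b to III-5 (bb), so II-4 is Bb, giving P(Bb) = 1.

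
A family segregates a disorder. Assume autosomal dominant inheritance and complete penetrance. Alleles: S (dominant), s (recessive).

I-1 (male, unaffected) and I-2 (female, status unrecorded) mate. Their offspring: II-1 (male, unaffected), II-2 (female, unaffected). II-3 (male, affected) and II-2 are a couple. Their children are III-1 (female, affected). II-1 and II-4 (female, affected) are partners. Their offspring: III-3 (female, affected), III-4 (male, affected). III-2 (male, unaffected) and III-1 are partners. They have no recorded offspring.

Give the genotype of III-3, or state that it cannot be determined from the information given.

From phenotype alone, III-3 is SS or Ss.
III-3 is affected so carries S and received s from II-1 (ss), so III-3 is Ss.

Ss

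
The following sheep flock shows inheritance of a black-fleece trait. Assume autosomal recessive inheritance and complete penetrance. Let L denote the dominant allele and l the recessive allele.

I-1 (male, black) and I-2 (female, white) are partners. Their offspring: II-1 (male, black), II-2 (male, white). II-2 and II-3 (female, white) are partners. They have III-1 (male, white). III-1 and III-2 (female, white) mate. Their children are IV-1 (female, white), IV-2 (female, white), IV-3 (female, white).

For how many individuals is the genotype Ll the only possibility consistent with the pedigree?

Obligate heterozygotes: I-2 is white so carries L and passed l to II-1 (ll), so I-2 is Ll; II-2 is white so carries L and received l from I-1 (ll), so II-2 is Ll.
Every other individual is either homozygous by phenotype or has at least one consistent homozygous assignment, so the count is 2.

2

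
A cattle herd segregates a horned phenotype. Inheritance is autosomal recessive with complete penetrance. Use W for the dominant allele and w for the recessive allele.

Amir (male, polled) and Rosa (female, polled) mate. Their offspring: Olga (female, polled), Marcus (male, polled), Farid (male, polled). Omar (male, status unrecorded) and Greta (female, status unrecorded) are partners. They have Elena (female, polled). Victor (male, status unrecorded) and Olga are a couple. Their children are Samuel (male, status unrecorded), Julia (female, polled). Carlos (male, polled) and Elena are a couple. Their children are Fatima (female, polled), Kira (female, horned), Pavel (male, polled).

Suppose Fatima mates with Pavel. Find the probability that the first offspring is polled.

Carlos is polled so carries W and passed w to Kira (ww), so Carlos is Ww.
Elena is polled so carries W and passed w to Kira (ww), so Elena is Ww.
Fatima is a polled offspring of Carlos (Ww) × Elena (Ww), whose cross gives 1/4 WW : 1/2 Ww : 1/4 ww; conditioning on being polled, Fatima is WW with probability 1/3, Ww with probability 2/3.
Pavel is a polled offspring of Carlos (Ww) × Elena (Ww), whose cross gives 1/4 WW : 1/2 Ww : 1/4 ww; conditioning on being polled, Pavel is WW with probability 1/3, Ww with probability 2/3.
Summing over parental genotype combinations, P(offspring is polled) = 1/9·1 + 2/9·1 + 2/9·1 + 4/9·3/4 = 8/9.

8/9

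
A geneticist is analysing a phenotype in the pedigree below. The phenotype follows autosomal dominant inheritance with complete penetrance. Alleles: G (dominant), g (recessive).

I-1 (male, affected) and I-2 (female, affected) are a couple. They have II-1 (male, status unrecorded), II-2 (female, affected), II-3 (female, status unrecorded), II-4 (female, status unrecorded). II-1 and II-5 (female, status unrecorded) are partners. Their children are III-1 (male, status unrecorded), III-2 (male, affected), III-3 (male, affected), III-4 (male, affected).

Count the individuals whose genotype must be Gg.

0

No individual's genotype is forced to Gg by the pedigree, so the count is 0.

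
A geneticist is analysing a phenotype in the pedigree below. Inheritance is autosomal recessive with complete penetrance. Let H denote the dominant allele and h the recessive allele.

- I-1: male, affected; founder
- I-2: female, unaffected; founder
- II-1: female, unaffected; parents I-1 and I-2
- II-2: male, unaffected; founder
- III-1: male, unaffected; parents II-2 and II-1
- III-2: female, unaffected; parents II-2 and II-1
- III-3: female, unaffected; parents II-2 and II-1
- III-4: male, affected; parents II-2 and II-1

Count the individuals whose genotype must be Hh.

2

Obligate heterozygotes: II-1 is unaffected so carries H and received h from I-1 (hh), so II-1 is Hh; II-2 is unaffected so carries H and passed h to III-4 (hh), so II-2 is Hh.
Every other individual is either homozygous by phenotype or has at least one consistent homozygous assignment, so the count is 2.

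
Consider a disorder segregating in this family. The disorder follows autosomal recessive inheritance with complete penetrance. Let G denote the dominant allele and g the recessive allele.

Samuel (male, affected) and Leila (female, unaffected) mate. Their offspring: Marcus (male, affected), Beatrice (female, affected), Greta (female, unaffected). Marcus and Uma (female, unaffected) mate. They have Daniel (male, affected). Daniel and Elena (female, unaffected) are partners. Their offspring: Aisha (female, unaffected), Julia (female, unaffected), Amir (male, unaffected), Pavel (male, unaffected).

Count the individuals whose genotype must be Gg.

7

Obligate heterozygotes: Leila is unaffected so carries G and passed g to Marcus (gg), so Leila is Gg; Greta is unaffected so carries G and received g from Samuel (gg), so Greta is Gg; Uma is unaffected so carries G and passed g to Daniel (gg), so Uma is Gg; Aisha is unaffected so carries G and received g from Daniel (gg), so Aisha is Gg; Julia is unaffected so carries G and received g from Daniel (gg), so Julia is Gg; Amir is unaffected so carries G and received g from Daniel (gg), so Amir is Gg; Pavel is unaffected so carries G and received g from Daniel (gg), so Pavel is Gg.
Every other individual is either homozygous by phenotype or has at least one consistent homozygous assignment, so the count is 7.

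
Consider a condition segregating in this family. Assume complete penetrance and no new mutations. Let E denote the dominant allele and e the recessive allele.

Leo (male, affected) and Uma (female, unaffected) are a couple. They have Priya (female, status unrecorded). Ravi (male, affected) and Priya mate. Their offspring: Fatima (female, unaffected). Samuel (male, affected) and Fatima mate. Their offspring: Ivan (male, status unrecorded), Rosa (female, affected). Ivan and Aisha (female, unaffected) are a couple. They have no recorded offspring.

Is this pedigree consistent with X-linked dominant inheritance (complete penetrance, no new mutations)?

Under X-linked dominant, Fatima (unaffected, female) cannot arise from Ravi (affected) × Priya (unrecorded).

No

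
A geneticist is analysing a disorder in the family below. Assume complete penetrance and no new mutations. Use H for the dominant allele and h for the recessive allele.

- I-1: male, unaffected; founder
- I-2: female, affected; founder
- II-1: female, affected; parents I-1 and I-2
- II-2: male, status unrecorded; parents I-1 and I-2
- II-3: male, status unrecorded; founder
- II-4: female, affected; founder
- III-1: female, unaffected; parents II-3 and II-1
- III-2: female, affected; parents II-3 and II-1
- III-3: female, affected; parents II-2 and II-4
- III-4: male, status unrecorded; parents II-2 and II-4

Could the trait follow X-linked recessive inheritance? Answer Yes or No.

Under X-linked recessive, II-1 (affected, female) cannot arise from I-1 (unaffected) × I-2 (affected).

No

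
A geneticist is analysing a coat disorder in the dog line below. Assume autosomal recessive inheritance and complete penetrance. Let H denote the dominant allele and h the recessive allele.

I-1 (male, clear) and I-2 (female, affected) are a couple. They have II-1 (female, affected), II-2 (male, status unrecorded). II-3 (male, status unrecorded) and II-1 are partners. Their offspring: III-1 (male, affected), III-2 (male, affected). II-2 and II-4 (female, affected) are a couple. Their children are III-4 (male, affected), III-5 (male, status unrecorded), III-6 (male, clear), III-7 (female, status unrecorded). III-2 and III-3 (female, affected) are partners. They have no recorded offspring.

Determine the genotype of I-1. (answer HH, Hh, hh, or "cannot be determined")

Hh

From phenotype alone, I-1 is HH or Hh.
I-1 is clear so carries H and passed h to II-1 (hh), so I-1 is Hh.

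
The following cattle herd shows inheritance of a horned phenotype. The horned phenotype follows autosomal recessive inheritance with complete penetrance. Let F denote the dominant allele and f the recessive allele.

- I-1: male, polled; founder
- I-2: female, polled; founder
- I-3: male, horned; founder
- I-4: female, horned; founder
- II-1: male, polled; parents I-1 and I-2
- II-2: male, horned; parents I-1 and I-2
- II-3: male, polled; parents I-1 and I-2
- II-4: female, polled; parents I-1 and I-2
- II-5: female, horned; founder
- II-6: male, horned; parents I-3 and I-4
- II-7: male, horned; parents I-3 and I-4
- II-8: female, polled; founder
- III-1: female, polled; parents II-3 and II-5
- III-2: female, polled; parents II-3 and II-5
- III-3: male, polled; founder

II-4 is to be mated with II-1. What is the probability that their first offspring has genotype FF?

I-1 is polled so carries F and passed f to II-2 (ff), so I-1 is Ff.
I-2 is polled so carries F and passed f to II-2 (ff), so I-2 is Ff.
II-4 is a polled offspring of I-1 (Ff) × I-2 (Ff), whose cross gives 1/4 FF : 1/2 Ff : 1/4 ff; conditioning on being polled, II-4 is FF with probability 1/3, Ff with probability 2/3.
II-1 is a polled offspring of I-1 (Ff) × I-2 (Ff), whose cross gives 1/4 FF : 1/2 Ff : 1/4 ff; conditioning on being polled, II-1 is FF with probability 1/3, Ff with probability 2/3.
Summing over parental genotype combinations, P(offspring has genotype FF) = 1/9·1 + 2/9·1/2 + 2/9·1/2 + 4/9·1/4 = 4/9.

4/9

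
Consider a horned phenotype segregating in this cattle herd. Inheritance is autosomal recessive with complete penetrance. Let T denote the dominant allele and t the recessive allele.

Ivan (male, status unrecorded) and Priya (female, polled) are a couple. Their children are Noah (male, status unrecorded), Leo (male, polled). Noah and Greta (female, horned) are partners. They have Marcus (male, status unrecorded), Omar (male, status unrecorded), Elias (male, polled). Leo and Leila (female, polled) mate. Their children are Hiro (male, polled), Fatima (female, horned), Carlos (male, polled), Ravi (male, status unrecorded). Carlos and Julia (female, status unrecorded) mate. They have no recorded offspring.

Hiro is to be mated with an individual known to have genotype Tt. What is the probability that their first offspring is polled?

5/6

Leo is polled so carries T and passed t to Fatima (tt), so Leo is Tt.
Leila is polled so carries T and passed t to Fatima (tt), so Leila is Tt.
Hiro is a polled offspring of Leo (Tt) × Leila (Tt), whose cross gives 1/4 TT : 1/2 Tt : 1/4 tt; conditioning on being polled, Hiro is TT with probability 1/3, Tt with probability 2/3.
Summing over parental genotype combinations, P(offspring is polled) = 1/3·1 + 2/3·3/4 = 5/6.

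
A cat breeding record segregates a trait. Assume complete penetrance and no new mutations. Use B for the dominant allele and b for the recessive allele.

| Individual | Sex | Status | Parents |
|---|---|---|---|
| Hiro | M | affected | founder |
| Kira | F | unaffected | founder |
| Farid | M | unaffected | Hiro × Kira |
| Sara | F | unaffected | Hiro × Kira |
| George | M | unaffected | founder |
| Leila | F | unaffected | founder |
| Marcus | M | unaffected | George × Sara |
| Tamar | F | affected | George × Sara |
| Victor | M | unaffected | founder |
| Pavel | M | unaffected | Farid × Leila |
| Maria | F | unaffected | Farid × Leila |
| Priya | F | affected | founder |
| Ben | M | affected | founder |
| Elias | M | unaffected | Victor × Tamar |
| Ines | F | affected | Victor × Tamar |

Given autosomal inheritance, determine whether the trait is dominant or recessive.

recessive

George and Sara are both unaffected yet have an affected child Tamar. Under dominance, an affected child requires at least one affected parent, so the trait cannot be dominant.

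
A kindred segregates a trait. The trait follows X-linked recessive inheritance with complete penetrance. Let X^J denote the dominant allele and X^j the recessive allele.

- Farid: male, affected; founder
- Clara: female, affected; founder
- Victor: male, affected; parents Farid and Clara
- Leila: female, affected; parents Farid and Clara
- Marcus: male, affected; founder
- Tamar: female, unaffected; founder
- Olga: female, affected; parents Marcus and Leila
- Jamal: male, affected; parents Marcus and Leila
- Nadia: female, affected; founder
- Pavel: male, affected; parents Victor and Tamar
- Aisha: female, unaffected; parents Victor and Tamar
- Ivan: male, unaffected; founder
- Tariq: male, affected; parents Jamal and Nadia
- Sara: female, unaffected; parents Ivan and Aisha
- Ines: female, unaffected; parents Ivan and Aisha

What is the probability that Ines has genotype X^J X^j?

Ivan is unaffected, so Ivan is X^J Y.
Aisha is unaffected so carries J and received j from Victor (X^j Y), so Aisha is X^J X^j.
Their cross gives offspring ratios 1/2 X^J X^J : 1/2 X^J X^j. Conditioning on Ines being unaffected, P(X^J X^j) = 1/2 / 1 = 1/2.

1/2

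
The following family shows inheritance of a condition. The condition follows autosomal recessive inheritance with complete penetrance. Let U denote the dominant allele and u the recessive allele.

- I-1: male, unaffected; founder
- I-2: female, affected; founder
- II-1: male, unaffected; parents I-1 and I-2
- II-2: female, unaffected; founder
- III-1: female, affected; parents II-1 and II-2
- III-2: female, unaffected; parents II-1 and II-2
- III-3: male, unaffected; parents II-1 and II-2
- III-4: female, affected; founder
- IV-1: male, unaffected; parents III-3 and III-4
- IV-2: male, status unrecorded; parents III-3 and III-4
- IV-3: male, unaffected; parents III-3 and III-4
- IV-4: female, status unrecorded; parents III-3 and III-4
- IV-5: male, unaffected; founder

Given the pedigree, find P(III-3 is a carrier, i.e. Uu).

1/3

II-1 is unaffected so carries U and received u from I-2 (uu), so II-1 is Uu.
II-2 is unaffected so carries U and passed u to III-1 (uu), so II-2 is Uu.
Their cross gives offspring ratios 1/4 UU : 1/2 Uu : 1/4 uu. Conditioning on III-3 being unaffected, P(Uu) = 1/2 / 3/4 = 2/3 before taking III-3's own offspring into account.
III-4 is affected, so III-4 is uu.
Now use III-3's offspring. Probability of each recorded status — unaffected son IV-1: 1/2 if III-3 is Uu, 1 if UU; unaffected son IV-3: 1/2 if III-3 is Uu, 1 if UU. (IV-2, IV-4: equally likely either way, so uninformative.)
Bayes: P(Uu) = 2/3·1/4 / (2/3·1/4 + 1/3·1) = 1/3.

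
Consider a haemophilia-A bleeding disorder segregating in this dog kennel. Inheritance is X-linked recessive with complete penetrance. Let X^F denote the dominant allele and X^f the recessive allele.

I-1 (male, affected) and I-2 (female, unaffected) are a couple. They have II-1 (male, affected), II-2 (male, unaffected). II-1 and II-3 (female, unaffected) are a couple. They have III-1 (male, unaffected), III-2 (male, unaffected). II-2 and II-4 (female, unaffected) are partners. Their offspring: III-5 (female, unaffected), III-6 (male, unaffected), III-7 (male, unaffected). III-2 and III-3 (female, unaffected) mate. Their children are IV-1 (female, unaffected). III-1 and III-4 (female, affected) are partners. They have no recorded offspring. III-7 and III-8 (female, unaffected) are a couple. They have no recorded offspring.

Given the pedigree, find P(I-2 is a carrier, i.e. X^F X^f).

1

I-2 is unaffected so carries F and passed f to II-1 (X^f Y), so I-2 is X^F X^f, giving P(X^F X^f) = 1.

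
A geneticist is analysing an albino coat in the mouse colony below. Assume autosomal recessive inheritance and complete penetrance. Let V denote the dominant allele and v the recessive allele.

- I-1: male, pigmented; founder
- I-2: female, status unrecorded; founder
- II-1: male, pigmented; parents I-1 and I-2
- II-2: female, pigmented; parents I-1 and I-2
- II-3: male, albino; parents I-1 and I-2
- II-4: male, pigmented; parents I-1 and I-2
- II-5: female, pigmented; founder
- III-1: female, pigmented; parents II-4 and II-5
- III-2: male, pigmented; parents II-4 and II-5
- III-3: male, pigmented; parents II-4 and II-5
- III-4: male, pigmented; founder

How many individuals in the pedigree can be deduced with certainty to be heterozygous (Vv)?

Obligate heterozygotes: I-1 is pigmented so carries V and passed v to II-3 (vv), so I-1 is Vv.
Every other individual is either homozygous by phenotype or has at least one consistent homozygous assignment, so the count is 1.

1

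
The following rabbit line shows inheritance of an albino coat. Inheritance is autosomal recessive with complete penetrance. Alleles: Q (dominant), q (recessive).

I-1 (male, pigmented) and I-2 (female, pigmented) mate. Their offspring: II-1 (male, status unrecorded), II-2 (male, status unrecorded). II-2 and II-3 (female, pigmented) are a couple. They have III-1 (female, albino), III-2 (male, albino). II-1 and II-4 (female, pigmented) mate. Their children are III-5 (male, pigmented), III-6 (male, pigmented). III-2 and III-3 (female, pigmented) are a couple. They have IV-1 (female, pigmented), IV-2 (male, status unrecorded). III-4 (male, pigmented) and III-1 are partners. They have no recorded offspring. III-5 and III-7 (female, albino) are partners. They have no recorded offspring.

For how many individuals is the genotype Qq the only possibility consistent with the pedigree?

2

Obligate heterozygotes: II-3 is pigmented so carries Q and passed q to III-1 (qq), so II-3 is Qq; IV-1 is pigmented so carries Q and received q from III-2 (qq), so IV-1 is Qq.
Every other individual is either homozygous by phenotype or has at least one consistent homozygous assignment, so the count is 2.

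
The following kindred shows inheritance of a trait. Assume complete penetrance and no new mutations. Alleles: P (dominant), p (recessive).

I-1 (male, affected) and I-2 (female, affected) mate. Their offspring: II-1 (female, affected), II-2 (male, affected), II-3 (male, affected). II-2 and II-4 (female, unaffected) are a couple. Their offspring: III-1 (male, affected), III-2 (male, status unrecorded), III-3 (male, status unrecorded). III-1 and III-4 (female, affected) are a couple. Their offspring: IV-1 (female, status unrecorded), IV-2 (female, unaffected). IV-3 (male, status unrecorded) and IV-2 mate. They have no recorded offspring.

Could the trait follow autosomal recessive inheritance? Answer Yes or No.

Under autosomal recessive, IV-2 (unaffected, female) cannot arise from III-1 (affected) × III-4 (affected).

No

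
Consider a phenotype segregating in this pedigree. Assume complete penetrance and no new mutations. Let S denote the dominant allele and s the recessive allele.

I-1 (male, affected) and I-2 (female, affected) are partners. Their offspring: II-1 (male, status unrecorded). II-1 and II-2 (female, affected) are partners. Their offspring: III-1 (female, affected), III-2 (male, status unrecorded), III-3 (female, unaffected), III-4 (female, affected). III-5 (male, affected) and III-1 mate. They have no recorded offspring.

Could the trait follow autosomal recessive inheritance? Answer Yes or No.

No

No assignment of genotypes under autosomal recessive satisfies every parent–offspring relationship, so the pedigree is inconsistent.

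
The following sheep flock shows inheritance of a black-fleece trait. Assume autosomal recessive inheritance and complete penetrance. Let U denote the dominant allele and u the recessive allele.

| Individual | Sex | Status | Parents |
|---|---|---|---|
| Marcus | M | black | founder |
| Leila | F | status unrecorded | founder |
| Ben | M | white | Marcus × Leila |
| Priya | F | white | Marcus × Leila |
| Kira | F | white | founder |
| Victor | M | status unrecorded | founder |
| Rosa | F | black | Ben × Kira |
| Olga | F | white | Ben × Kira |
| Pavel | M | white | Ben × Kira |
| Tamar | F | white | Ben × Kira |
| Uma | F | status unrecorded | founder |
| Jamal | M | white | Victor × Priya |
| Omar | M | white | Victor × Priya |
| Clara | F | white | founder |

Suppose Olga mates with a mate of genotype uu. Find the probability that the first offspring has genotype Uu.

Ben is white so carries U and received u from Marcus (uu), so Ben is Uu.
Kira is white so carries U and passed u to Rosa (uu), so Kira is Uu.
Olga is a white offspring of Ben (Uu) × Kira (Uu), whose cross gives 1/4 UU : 1/2 Uu : 1/4 uu; conditioning on being white, Olga is UU with probability 1/3, Uu with probability 2/3.
Summing over parental genotype combinations, P(offspring has genotype Uu) = 1/3·1 + 2/3·1/2 = 2/3.

2/3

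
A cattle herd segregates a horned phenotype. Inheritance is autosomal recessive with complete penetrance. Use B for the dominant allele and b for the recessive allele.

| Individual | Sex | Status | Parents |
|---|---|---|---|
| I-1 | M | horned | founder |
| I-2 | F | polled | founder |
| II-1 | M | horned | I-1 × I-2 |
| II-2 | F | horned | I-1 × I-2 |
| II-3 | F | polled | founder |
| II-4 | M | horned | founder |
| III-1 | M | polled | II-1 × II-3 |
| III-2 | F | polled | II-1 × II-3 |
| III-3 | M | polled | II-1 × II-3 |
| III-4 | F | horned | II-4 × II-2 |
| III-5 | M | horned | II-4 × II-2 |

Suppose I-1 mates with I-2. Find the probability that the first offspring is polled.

I-1 is horned, so I-1 is bb.
I-2 is polled so carries B and passed b to II-1 (bb), so I-2 is Bb.
The cross gives 1/2 Bb : 1/2 bb, so P(offspring is polled) = 1/2.

1/2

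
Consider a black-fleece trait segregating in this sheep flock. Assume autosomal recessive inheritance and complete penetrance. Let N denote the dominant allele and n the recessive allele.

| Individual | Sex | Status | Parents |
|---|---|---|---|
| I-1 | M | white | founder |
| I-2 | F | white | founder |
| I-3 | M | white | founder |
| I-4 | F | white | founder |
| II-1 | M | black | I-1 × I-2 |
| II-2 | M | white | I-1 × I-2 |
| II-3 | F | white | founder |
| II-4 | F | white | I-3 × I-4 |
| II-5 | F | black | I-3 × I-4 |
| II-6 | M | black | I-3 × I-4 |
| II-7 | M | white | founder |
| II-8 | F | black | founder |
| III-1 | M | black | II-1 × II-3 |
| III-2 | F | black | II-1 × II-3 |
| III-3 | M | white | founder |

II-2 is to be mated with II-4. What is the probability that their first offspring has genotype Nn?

4/9

I-1 is white so carries N and passed n to II-1 (nn), so I-1 is Nn.
I-2 is white so carries N and passed n to II-1 (nn), so I-2 is Nn.
II-2 is a white offspring of I-1 (Nn) × I-2 (Nn), whose cross gives 1/4 NN : 1/2 Nn : 1/4 nn; conditioning on being white, II-2 is NN with probability 1/3, Nn with probability 2/3.
I-3 is white so carries N and passed n to II-5 (nn), so I-3 is Nn.
I-4 is white so carries N and passed n to II-5 (nn), so I-4 is Nn.
II-4 is a white offspring of I-3 (Nn) × I-4 (Nn), whose cross gives 1/4 NN : 1/2 Nn : 1/4 nn; conditioning on being white, II-4 is NN with probability 1/3, Nn with probability 2/3.
Summing over parental genotype combinations, P(offspring has genotype Nn) = 2/9·1/2 + 2/9·1/2 + 4/9·1/2 = 4/9.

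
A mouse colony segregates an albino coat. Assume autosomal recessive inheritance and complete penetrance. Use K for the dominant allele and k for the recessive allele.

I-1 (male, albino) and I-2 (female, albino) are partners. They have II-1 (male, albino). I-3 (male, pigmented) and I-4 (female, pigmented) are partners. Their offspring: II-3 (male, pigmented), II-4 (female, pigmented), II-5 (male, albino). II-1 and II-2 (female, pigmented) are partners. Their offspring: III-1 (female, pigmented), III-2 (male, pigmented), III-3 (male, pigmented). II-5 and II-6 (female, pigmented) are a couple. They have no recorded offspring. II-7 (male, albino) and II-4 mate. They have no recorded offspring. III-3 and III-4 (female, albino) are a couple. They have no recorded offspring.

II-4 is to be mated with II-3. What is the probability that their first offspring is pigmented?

8/9

I-3 is pigmented so carries K and passed k to II-5 (kk), so I-3 is Kk.
I-4 is pigmented so carries K and passed k to II-5 (kk), so I-4 is Kk.
II-4 is a pigmented offspring of I-3 (Kk) × I-4 (Kk), whose cross gives 1/4 KK : 1/2 Kk : 1/4 kk; conditioning on being pigmented, II-4 is KK with probability 1/3, Kk with probability 2/3.
II-3 is a pigmented offspring of I-3 (Kk) × I-4 (Kk), whose cross gives 1/4 KK : 1/2 Kk : 1/4 kk; conditioning on being pigmented, II-3 is KK with probability 1/3, Kk with probability 2/3.
Summing over parental genotype combinations, P(offspring is pigmented) = 1/9·1 + 2/9·1 + 2/9·1 + 4/9·3/4 = 8/9.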